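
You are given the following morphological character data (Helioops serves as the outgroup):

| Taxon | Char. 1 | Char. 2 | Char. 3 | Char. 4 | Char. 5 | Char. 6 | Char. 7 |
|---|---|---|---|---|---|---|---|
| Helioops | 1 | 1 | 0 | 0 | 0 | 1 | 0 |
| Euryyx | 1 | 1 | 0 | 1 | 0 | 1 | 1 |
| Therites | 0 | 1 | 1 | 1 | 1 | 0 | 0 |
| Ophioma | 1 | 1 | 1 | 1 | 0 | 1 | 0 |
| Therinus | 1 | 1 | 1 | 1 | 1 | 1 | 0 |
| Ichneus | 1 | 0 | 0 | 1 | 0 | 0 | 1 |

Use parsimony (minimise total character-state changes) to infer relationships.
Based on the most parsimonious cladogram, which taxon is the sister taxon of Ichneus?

Character polarity is set by the outgroup: the derived state is whichever differs from the outgroup's state, so for Char. 1, Char. 2, Char. 6 the derived state is '0', and for the remaining characters it is '1'.
Char. 1 (derived state '0') is unique to Therites (autapomorphy; uninformative for grouping).
Char. 2: derived state '0' in Ichneus only — an autapomorphy, so it tells us nothing about relationships among taxa.
Only Ophioma, Therinus, and Therites show the derived state '1' for Char. 3, supporting them as a clade.
All ingroup taxa share the derived state '1' for Char. 4; it defines the ingroup but does not resolve relationships within it.
Only Therinus and Therites show the derived state '1' for Char. 5, supporting them as a clade.
Char. 6 (state '0') occurs in Ichneus and Therites but conflicts with the nesting implied by the other characters — most parsimoniously interpreted as homoplasy.
Char. 7: derived state '1' in Euryyx and Ichneus only — synapomorphy for {Euryyx, Ichneus}.
Most parsimonious ingroup topology: ((Euryyx,Ichneus),((Therites,Therinus),Ophioma)).
Ichneus and Euryyx form a cherry on this tree, so they are sister taxa.

Euryyx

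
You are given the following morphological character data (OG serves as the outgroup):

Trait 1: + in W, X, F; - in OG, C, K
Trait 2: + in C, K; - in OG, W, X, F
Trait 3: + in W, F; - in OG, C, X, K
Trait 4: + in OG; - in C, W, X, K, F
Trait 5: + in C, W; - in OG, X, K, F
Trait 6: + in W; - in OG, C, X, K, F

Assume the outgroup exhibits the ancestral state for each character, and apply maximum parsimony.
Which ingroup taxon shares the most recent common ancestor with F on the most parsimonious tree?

W

Character polarity is set by the outgroup: the derived state is whichever differs from the outgroup's state, so for Trait 4 the derived state is '-', and for the remaining characters it is '+'.
Only F, W, and X show the derived state '+' for Trait 1, supporting them as a clade.
Only C and K show the derived state '+' for Trait 2, supporting them as a clade.
Trait 3 (derived state '+') is shared by F and W — a synapomorphy uniting that clade.
Trait 4 (derived state '-') is shared by all ingroup taxa — unites the whole ingroup.
Trait 5 groups C and W, which is incompatible with the clades supported by the remaining characters; treating it as convergent (homoplasy) costs fewer steps than any alternative tree.
Trait 6 (derived state '+') is unique to W (autapomorphy; uninformative for grouping).
Most parsimonious ingroup topology: ((C,K),((W,F),X)).
F and W form a cherry on this tree, so they are sister taxa.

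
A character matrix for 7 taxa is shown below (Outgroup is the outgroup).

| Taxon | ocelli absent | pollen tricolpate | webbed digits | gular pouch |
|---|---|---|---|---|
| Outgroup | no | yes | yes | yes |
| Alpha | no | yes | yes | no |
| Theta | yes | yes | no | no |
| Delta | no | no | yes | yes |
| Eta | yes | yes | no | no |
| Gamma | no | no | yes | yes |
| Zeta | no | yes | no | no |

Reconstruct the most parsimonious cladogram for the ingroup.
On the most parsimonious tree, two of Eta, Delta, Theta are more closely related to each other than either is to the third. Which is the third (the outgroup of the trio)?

Delta

Character polarity is set by the outgroup: the derived state is whichever differs from the outgroup's state, so for pollen tricolpate, webbed digits, gular pouch the derived state is 'no', and for the remaining characters it is 'yes'.
ocelli absent: derived state 'yes' in Eta and Theta only — synapomorphy for {Eta, Theta}.
Only Delta and Gamma show the derived state 'no' for pollen tricolpate, supporting them as a clade.
Only Eta, Theta, and Zeta show the derived state 'no' for webbed digits, supporting them as a clade.
Only Alpha, Eta, Theta, and Zeta show the derived state 'no' for gular pouch, supporting them as a clade.
Most parsimonious ingroup topology: ((Alpha,((Theta,Eta),Zeta)),(Delta,Gamma)).
Eta and Theta share a more recent common ancestor with each other than either does with Delta, so Delta is the least closely related of the three.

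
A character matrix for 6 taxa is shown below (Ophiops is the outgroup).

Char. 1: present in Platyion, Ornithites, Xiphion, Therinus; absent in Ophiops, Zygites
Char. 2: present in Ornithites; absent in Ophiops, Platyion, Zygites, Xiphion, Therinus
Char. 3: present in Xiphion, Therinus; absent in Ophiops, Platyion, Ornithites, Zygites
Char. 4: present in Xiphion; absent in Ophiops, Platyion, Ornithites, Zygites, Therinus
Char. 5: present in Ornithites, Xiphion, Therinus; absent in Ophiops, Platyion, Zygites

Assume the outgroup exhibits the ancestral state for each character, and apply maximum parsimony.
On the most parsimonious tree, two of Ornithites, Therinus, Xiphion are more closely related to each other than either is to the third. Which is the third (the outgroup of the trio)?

Ornithites

The outgroup has state 'absent' for every character, so 'present' is the derived state throughout.
Char. 1 (derived state 'present') is shared by Ornithites, Platyion, Therinus, and Xiphion — a synapomorphy uniting that clade.
Char. 2 (derived state 'present') is unique to Ornithites (autapomorphy; uninformative for grouping).
Char. 3 (derived state 'present') is shared by Therinus and Xiphion — a synapomorphy uniting that clade.
Char. 4 (derived state 'present') is unique to Xiphion (autapomorphy; uninformative for grouping).
Char. 5 (derived state 'present') is shared by Ornithites, Therinus, and Xiphion — a synapomorphy uniting that clade.
Most parsimonious ingroup topology: ((Platyion,(Ornithites,(Xiphion,Therinus))),Zygites).
Xiphion and Therinus share a more recent common ancestor with each other than either does with Ornithites, so Ornithites is the least closely related of the three.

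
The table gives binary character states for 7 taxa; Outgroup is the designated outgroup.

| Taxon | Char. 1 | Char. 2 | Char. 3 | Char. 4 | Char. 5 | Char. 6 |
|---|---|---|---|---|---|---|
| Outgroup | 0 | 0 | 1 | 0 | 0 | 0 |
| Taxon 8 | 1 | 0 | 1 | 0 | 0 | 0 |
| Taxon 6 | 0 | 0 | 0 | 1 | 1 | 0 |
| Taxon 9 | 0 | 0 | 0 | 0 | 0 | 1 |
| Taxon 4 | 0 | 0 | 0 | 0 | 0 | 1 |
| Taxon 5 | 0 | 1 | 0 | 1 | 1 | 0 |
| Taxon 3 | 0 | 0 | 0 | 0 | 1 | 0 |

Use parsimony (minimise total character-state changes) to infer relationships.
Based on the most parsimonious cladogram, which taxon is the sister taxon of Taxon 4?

Character polarity is set by the outgroup: the derived state is whichever differs from the outgroup's state, so for Char. 3 the derived state is '0', and for the remaining characters it is '1'.
Char. 1 (derived state '1') is unique to Taxon 8 (autapomorphy; uninformative for grouping).
Char. 2 (derived state '1') is unique to Taxon 5 (autapomorphy; uninformative for grouping).
Char. 3: derived state '0' in Taxon 3, Taxon 4, Taxon 5, Taxon 6, and Taxon 9 only — synapomorphy for {Taxon 3, Taxon 4, Taxon 5, Taxon 6, Taxon 9}.
Only Taxon 5 and Taxon 6 show the derived state '1' for Char. 4, supporting them as a clade.
Char. 5 (derived state '1') is shared by Taxon 3, Taxon 5, and Taxon 6 — a synapomorphy uniting that clade.
Char. 6: derived state '1' in Taxon 4 and Taxon 9 only — synapomorphy for {Taxon 4, Taxon 9}.
Most parsimonious ingroup topology: (Taxon 8,(((Taxon 6,Taxon 5),Taxon 3),(Taxon 9,Taxon 4))).
Taxon 4 and Taxon 9 form a cherry on this tree, so they are sister taxa.

Taxon 9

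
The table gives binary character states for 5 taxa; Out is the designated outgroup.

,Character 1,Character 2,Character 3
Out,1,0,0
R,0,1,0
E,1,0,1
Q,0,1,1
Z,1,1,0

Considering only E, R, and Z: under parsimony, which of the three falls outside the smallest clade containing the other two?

Character polarity is set by the outgroup: the derived state is whichever differs from the outgroup's state, so for Character 1 the derived state is '0', and for the remaining characters it is '1'.
Only Q and R show the derived state '0' for Character 1, supporting them as a clade.
Character 2 (derived state '1') is shared by Q, R, and Z — a synapomorphy uniting that clade.
Character 3 groups E and Q, which is incompatible with the clades supported by the remaining characters; treating it as convergent (homoplasy) costs fewer steps than any alternative tree.
Most parsimonious ingroup topology: (((R,Q),Z),E).
Z and R share a more recent common ancestor with each other than either does with E, so E is the least closely related of the three.

E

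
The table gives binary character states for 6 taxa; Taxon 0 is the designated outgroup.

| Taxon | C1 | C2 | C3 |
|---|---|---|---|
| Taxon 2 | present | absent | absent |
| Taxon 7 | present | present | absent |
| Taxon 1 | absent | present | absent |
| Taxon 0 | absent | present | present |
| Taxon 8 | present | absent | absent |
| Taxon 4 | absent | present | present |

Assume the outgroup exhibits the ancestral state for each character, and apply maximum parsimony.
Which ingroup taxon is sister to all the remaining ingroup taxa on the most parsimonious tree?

Taxon 4

Character polarity is set by the outgroup: the derived state is whichever differs from the outgroup's state, so for C2, C3 the derived state is 'absent', and for the remaining characters it is 'present'.
C1 (derived state 'present') is shared by Taxon 2, Taxon 7, and Taxon 8 — a synapomorphy uniting that clade.
Only Taxon 2 and Taxon 8 show the derived state 'absent' for C2, supporting them as a clade.
C3: derived state 'absent' in Taxon 1, Taxon 2, Taxon 7, and Taxon 8 only — synapomorphy for {Taxon 1, Taxon 2, Taxon 7, Taxon 8}.
Most parsimonious ingroup topology: (Taxon 4,(((Taxon 8,Taxon 2),Taxon 7),Taxon 1)).
Taxon 4 is sister to the clade containing all other ingroup taxa, so it is the earliest-diverging (most basal) ingroup lineage.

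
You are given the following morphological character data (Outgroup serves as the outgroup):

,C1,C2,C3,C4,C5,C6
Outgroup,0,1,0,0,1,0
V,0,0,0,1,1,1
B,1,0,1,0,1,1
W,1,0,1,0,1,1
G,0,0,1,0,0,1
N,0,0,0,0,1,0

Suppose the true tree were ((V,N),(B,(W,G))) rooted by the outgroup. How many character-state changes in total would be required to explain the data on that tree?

Map each character onto ((V,N),(B,(W,G))) (rooted by Outgroup) and count the minimum state changes it requires (Fitch parsimony):
C1: 2; C2: 1; C3: 1; C4: 1; C5: 1; C6: 2.
Total tree length = 8.

8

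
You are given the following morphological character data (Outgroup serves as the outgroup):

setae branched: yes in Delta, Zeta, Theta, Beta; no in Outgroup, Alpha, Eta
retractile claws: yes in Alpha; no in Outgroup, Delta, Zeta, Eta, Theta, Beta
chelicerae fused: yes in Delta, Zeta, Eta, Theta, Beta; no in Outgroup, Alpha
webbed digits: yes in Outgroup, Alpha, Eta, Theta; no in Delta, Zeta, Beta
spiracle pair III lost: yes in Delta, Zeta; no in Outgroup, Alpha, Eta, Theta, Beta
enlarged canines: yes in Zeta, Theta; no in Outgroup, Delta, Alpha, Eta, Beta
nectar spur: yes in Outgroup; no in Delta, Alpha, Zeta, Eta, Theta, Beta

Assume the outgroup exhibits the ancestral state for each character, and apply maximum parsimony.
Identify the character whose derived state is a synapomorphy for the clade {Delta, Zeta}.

spiracle pair III lost

Character polarity is set by the outgroup: the derived state is whichever differs from the outgroup's state, so for webbed digits, nectar spur the derived state is 'no', and for the remaining characters it is 'yes'.
Only Beta, Delta, Theta, and Zeta show the derived state 'yes' for setae branched, supporting them as a clade.
retractile claws: derived state 'yes' in Alpha only — an autapomorphy, so it tells us nothing about relationships among taxa.
chelicerae fused: derived state 'yes' in Beta, Delta, Eta, Theta, and Zeta only — synapomorphy for {Beta, Delta, Eta, Theta, Zeta}.
webbed digits (derived state 'no') is shared by Beta, Delta, and Zeta — a synapomorphy uniting that clade.
spiracle pair III lost: derived state 'yes' in Delta and Zeta only — synapomorphy for {Delta, Zeta}.
enlarged canines groups Theta and Zeta, which is incompatible with the clades supported by the remaining characters; treating it as convergent (homoplasy) costs fewer steps than any alternative tree.
nectar spur (derived state 'no') is shared by all ingroup taxa — unites the whole ingroup.
Most parsimonious ingroup topology: (((((Delta,Zeta),Beta),Theta),Eta),Alpha).
The clade {Delta, Zeta} is supported by spiracle pair III lost: its derived state 'yes' occurs in exactly those taxa and in no other taxon (including the outgroup).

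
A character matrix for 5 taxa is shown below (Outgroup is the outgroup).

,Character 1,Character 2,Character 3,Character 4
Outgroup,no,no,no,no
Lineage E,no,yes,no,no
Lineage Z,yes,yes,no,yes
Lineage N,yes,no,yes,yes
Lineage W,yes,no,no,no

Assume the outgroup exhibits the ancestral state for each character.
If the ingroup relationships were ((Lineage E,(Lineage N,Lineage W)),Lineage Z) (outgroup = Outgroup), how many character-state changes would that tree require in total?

7

Map each character onto ((Lineage E,(Lineage N,Lineage W)),Lineage Z) (rooted by Outgroup) and count the minimum state changes it requires (Fitch parsimony):
Character 1: 2; Character 2: 2; Character 3: 1; Character 4: 2.
Total tree length = 7.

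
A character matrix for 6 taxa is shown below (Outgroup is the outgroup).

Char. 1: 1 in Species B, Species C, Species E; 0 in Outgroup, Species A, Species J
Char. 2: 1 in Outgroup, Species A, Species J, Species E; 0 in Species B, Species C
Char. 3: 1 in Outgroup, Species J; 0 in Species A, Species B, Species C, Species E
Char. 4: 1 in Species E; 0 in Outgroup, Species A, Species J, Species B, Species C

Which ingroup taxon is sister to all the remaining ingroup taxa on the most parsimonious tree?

Species J

Character polarity is set by the outgroup: the derived state is whichever differs from the outgroup's state, so for Char. 2, Char. 3 the derived state is '0', and for the remaining characters it is '1'.
Char. 1: derived state '1' in Species B, Species C, and Species E only — synapomorphy for {Species B, Species C, Species E}.
Char. 2: derived state '0' in Species B and Species C only — synapomorphy for {Species B, Species C}.
Char. 3: derived state '0' in Species A, Species B, Species C, and Species E only — synapomorphy for {Species A, Species B, Species C, Species E}.
Char. 4: derived state '1' in Species E only — an autapomorphy, so it tells us nothing about relationships among taxa.
Most parsimonious ingroup topology: ((Species A,((Species B,Species C),Species E)),Species J).
Species J is sister to the clade containing all other ingroup taxa, so it is the earliest-diverging (most basal) ingroup lineage.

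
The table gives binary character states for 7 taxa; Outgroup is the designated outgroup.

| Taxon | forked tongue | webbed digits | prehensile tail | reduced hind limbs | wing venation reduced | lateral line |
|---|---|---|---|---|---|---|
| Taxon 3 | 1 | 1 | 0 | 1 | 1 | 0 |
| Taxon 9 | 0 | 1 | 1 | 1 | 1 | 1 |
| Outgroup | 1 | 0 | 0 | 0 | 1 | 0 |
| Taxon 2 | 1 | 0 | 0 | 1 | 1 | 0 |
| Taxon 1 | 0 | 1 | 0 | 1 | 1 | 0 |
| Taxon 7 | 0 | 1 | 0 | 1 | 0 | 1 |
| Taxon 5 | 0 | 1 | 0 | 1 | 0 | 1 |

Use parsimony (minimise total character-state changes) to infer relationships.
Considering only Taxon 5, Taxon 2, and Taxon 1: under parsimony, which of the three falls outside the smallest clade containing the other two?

Character polarity is set by the outgroup: the derived state is whichever differs from the outgroup's state, so for forked tongue, wing venation reduced the derived state is '0', and for the remaining characters it is '1'.
Only Taxon 1, Taxon 5, Taxon 7, and Taxon 9 show the derived state '0' for forked tongue, supporting them as a clade.
Only Taxon 1, Taxon 3, Taxon 5, Taxon 7, and Taxon 9 show the derived state '1' for webbed digits, supporting them as a clade.
prehensile tail (derived state '1') is unique to Taxon 9 (autapomorphy; uninformative for grouping).
reduced hind limbs (derived state '1') is shared by all ingroup taxa — unites the whole ingroup.
Only Taxon 5 and Taxon 7 show the derived state '0' for wing venation reduced, supporting them as a clade.
lateral line: derived state '1' in Taxon 5, Taxon 7, and Taxon 9 only — synapomorphy for {Taxon 5, Taxon 7, Taxon 9}.
Most parsimonious ingroup topology: (((Taxon 1,(Taxon 9,(Taxon 7,Taxon 5))),Taxon 3),Taxon 2).
Taxon 5 and Taxon 1 share a more recent common ancestor with each other than either does with Taxon 2, so Taxon 2 is the least closely related of the three.

Taxon 2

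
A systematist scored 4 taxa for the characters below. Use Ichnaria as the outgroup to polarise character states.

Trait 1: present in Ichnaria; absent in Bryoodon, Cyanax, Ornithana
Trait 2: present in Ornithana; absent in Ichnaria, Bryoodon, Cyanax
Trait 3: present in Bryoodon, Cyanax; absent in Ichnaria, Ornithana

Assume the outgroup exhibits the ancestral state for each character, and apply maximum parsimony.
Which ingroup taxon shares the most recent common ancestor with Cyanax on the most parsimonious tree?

Character polarity is set by the outgroup: the derived state is whichever differs from the outgroup's state, so for Trait 1 the derived state is 'absent', and for the remaining characters it is 'present'.
Trait 1 (derived state 'absent') is shared by all ingroup taxa — unites the whole ingroup.
Trait 2: derived state 'present' in Ornithana only — an autapomorphy, so it tells us nothing about relationships among taxa.
Only Bryoodon and Cyanax show the derived state 'present' for Trait 3, supporting them as a clade.
Most parsimonious ingroup topology: ((Bryoodon,Cyanax),Ornithana).
Cyanax and Bryoodon form a cherry on this tree, so they are sister taxa.

Bryoodon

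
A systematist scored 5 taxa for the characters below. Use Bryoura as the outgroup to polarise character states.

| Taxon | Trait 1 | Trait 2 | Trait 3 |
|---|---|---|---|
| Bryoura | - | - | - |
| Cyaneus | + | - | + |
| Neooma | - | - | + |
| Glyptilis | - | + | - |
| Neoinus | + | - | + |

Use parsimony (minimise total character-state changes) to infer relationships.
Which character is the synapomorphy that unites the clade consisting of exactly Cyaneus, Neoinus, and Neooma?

Trait 3

The outgroup has state '-' for every character, so '+' is the derived state throughout.
Only Cyaneus and Neoinus show the derived state '+' for Trait 1, supporting them as a clade.
Trait 2 (derived state '+') is unique to Glyptilis (autapomorphy; uninformative for grouping).
Trait 3 (derived state '+') is shared by Cyaneus, Neoinus, and Neooma — a synapomorphy uniting that clade.
Most parsimonious ingroup topology: (((Cyaneus,Neoinus),Neooma),Glyptilis).
The clade {Cyaneus, Neoinus, Neooma} is supported by Trait 3: its derived state '+' occurs in exactly those taxa and in no other taxon (including the outgroup).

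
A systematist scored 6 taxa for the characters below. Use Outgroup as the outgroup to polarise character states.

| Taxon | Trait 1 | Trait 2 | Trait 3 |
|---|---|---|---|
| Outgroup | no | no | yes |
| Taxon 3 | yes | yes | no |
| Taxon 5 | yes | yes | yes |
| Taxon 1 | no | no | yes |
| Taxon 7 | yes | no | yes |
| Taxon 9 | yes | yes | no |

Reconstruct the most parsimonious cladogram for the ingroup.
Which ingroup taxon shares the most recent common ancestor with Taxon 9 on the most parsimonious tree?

Character polarity is set by the outgroup: the derived state is whichever differs from the outgroup's state, so for Trait 3 the derived state is 'no', and for the remaining characters it is 'yes'.
Trait 1: derived state 'yes' in Taxon 3, Taxon 5, Taxon 7, and Taxon 9 only — synapomorphy for {Taxon 3, Taxon 5, Taxon 7, Taxon 9}.
Trait 2: derived state 'yes' in Taxon 3, Taxon 5, and Taxon 9 only — synapomorphy for {Taxon 3, Taxon 5, Taxon 9}.
Only Taxon 3 and Taxon 9 show the derived state 'no' for Trait 3, supporting them as a clade.
Most parsimonious ingroup topology: ((((Taxon 3,Taxon 9),Taxon 5),Taxon 7),Taxon 1).
Taxon 9 and Taxon 3 form a cherry on this tree, so they are sister taxa.

Taxon 3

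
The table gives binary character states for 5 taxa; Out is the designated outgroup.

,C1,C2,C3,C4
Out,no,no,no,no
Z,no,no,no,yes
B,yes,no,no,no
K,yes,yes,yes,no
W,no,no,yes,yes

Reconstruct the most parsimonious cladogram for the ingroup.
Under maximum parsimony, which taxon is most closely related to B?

K

The outgroup has state 'no' for every character, so 'yes' is the derived state throughout.
Only B and K show the derived state 'yes' for C1, supporting them as a clade.
C2 (derived state 'yes') is unique to K (autapomorphy; uninformative for grouping).
C3 groups K and W, which is incompatible with the clades supported by the remaining characters; treating it as convergent (homoplasy) costs fewer steps than any alternative tree.
C4 (derived state 'yes') is shared by W and Z — a synapomorphy uniting that clade.
Most parsimonious ingroup topology: ((Z,W),(B,K)).
B and K form a cherry on this tree, so they are sister taxa.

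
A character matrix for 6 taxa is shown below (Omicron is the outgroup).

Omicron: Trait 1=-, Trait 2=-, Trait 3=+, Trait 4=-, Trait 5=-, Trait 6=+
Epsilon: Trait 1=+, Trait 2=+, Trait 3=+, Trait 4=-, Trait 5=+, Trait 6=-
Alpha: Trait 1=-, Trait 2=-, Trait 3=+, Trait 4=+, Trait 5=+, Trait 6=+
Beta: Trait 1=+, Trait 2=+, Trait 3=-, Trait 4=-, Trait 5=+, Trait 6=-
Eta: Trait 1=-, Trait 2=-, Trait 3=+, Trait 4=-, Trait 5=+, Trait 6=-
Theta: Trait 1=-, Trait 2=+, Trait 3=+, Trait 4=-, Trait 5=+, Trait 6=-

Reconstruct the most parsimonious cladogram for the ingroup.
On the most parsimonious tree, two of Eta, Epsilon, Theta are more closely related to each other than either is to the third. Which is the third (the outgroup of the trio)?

Eta

Character polarity is set by the outgroup: the derived state is whichever differs from the outgroup's state, so for Trait 3, Trait 6 the derived state is '-', and for the remaining characters it is '+'.
Trait 1 (derived state '+') is shared by Beta and Epsilon — a synapomorphy uniting that clade.
Trait 2: derived state '+' in Beta, Epsilon, and Theta only — synapomorphy for {Beta, Epsilon, Theta}.
Trait 3 (derived state '-') is unique to Beta (autapomorphy; uninformative for grouping).
Trait 4 (derived state '+') is unique to Alpha (autapomorphy; uninformative for grouping).
All ingroup taxa share the derived state '+' for Trait 5; it defines the ingroup but does not resolve relationships within it.
Trait 6 (derived state '-') is shared by Beta, Epsilon, Eta, and Theta — a synapomorphy uniting that clade.
Most parsimonious ingroup topology: ((((Epsilon,Beta),Theta),Eta),Alpha).
Epsilon and Theta share a more recent common ancestor with each other than either does with Eta, so Eta is the least closely related of the three.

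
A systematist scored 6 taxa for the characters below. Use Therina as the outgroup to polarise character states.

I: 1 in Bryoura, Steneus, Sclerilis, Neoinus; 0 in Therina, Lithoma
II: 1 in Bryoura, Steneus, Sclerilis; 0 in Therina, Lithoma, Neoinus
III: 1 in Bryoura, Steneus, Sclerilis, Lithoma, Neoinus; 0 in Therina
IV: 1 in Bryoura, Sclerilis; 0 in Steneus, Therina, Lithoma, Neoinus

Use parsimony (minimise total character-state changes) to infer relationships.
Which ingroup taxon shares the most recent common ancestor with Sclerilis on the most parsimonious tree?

Bryoura

The outgroup has state '0' for every character, so '1' is the derived state throughout.
I: derived state '1' in Bryoura, Neoinus, Sclerilis, and Steneus only — synapomorphy for {Bryoura, Neoinus, Sclerilis, Steneus}.
II: derived state '1' in Bryoura, Sclerilis, and Steneus only — synapomorphy for {Bryoura, Sclerilis, Steneus}.
III (derived state '1') is shared by all ingroup taxa — unites the whole ingroup.
IV: derived state '1' in Bryoura and Sclerilis only — synapomorphy for {Bryoura, Sclerilis}.
Most parsimonious ingroup topology: ((Neoinus,((Bryoura,Sclerilis),Steneus)),Lithoma).
Sclerilis and Bryoura form a cherry on this tree, so they are sister taxa.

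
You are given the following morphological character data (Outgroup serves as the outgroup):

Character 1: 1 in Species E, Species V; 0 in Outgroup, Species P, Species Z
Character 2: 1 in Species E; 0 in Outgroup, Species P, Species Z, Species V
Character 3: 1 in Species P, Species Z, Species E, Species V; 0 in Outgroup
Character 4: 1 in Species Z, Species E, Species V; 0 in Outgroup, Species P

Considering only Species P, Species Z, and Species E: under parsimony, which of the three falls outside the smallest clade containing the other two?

The outgroup has state '0' for every character, so '1' is the derived state throughout.
Only Species E and Species V show the derived state '1' for Character 1, supporting them as a clade.
Character 2: derived state '1' in Species E only — an autapomorphy, so it tells us nothing about relationships among taxa.
All ingroup taxa share the derived state '1' for Character 3; it defines the ingroup but does not resolve relationships within it.
Only Species E, Species V, and Species Z show the derived state '1' for Character 4, supporting them as a clade.
Most parsimonious ingroup topology: (Species P,(Species Z,(Species E,Species V))).
Species E and Species Z share a more recent common ancestor with each other than either does with Species P, so Species P is the least closely related of the three.

Species P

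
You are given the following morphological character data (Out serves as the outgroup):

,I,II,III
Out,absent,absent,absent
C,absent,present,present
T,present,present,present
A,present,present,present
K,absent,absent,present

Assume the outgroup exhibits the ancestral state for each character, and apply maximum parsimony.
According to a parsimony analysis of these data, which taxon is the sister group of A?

The outgroup has state 'absent' for every character, so 'present' is the derived state throughout.
I (derived state 'present') is shared by A and T — a synapomorphy uniting that clade.
Only A, C, and T show the derived state 'present' for II, supporting them as a clade.
All ingroup taxa share the derived state 'present' for III; it defines the ingroup but does not resolve relationships within it.
Most parsimonious ingroup topology: ((C,(T,A)),K).
A and T form a cherry on this tree, so they are sister taxa.

T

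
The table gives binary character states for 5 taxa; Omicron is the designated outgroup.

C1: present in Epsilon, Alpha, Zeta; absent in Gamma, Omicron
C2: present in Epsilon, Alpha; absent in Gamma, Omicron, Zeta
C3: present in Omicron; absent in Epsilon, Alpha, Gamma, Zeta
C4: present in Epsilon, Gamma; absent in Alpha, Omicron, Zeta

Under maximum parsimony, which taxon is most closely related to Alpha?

Epsilon

Character polarity is set by the outgroup: the derived state is whichever differs from the outgroup's state, so for C3 the derived state is 'absent', and for the remaining characters it is 'present'.
C1: derived state 'present' in Alpha, Epsilon, and Zeta only — synapomorphy for {Alpha, Epsilon, Zeta}.
C2 (derived state 'present') is shared by Alpha and Epsilon — a synapomorphy uniting that clade.
All ingroup taxa share the derived state 'absent' for C3; it defines the ingroup but does not resolve relationships within it.
C4 groups Epsilon and Gamma, which is incompatible with the clades supported by the remaining characters; treating it as convergent (homoplasy) costs fewer steps than any alternative tree.
Most parsimonious ingroup topology: (((Alpha,Epsilon),Zeta),Gamma).
Alpha and Epsilon form a cherry on this tree, so they are sister taxa.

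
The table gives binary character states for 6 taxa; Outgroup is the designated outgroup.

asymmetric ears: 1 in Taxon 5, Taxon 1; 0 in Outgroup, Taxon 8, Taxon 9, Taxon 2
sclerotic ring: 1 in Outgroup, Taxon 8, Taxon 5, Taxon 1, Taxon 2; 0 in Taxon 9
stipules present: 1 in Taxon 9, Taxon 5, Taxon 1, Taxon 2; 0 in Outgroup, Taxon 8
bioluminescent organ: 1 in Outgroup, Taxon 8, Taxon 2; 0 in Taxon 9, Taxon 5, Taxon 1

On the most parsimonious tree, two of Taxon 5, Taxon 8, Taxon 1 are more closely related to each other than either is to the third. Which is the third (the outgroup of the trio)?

Taxon 8

Character polarity is set by the outgroup: the derived state is whichever differs from the outgroup's state, so for sclerotic ring, bioluminescent organ the derived state is '0', and for the remaining characters it is '1'.
Only Taxon 1 and Taxon 5 show the derived state '1' for asymmetric ears, supporting them as a clade.
sclerotic ring: derived state '0' in Taxon 9 only — an autapomorphy, so it tells us nothing about relationships among taxa.
Only Taxon 1, Taxon 2, Taxon 5, and Taxon 9 show the derived state '1' for stipules present, supporting them as a clade.
bioluminescent organ (derived state '0') is shared by Taxon 1, Taxon 5, and Taxon 9 — a synapomorphy uniting that clade.
Most parsimonious ingroup topology: (Taxon 8,((Taxon 9,(Taxon 5,Taxon 1)),Taxon 2)).
Taxon 5 and Taxon 1 share a more recent common ancestor with each other than either does with Taxon 8, so Taxon 8 is the least closely related of the three.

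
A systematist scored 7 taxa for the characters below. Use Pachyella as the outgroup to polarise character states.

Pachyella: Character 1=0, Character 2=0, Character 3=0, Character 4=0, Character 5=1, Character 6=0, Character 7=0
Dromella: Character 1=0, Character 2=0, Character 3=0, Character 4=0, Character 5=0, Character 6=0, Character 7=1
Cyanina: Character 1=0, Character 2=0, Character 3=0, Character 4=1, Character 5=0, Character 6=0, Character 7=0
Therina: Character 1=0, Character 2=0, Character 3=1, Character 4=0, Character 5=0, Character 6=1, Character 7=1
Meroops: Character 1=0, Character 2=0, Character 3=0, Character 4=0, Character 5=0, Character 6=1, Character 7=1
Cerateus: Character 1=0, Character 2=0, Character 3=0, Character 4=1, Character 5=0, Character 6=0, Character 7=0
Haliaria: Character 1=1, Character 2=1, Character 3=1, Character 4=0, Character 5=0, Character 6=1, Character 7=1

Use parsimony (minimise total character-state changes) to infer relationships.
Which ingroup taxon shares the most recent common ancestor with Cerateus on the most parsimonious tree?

Character polarity is set by the outgroup: the derived state is whichever differs from the outgroup's state, so for Character 5 the derived state is '0', and for the remaining characters it is '1'.
Character 1: derived state '1' in Haliaria only — an autapomorphy, so it tells us nothing about relationships among taxa.
Character 2 (derived state '1') is unique to Haliaria (autapomorphy; uninformative for grouping).
Character 3 (derived state '1') is shared by Haliaria and Therina — a synapomorphy uniting that clade.
Only Cerateus and Cyanina show the derived state '1' for Character 4, supporting them as a clade.
All ingroup taxa share the derived state '0' for Character 5; it defines the ingroup but does not resolve relationships within it.
Only Haliaria, Meroops, and Therina show the derived state '1' for Character 6, supporting them as a clade.
Character 7 (derived state '1') is shared by Dromella, Haliaria, Meroops, and Therina — a synapomorphy uniting that clade.
Most parsimonious ingroup topology: ((Dromella,((Therina,Haliaria),Meroops)),(Cyanina,Cerateus)).
Cerateus and Cyanina form a cherry on this tree, so they are sister taxa.

Cyanina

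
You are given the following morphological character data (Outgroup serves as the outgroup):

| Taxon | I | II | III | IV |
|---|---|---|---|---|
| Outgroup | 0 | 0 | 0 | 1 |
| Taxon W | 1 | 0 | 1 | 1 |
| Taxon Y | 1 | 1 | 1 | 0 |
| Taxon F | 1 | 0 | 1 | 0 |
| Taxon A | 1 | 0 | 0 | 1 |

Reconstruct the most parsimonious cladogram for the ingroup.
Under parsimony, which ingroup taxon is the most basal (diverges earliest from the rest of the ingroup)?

Taxon A

Character polarity is set by the outgroup: the derived state is whichever differs from the outgroup's state, so for IV the derived state is '0', and for the remaining characters it is '1'.
I (derived state '1') is shared by all ingroup taxa — unites the whole ingroup.
II (derived state '1') is unique to Taxon Y (autapomorphy; uninformative for grouping).
Only Taxon F, Taxon W, and Taxon Y show the derived state '1' for III, supporting them as a clade.
Only Taxon F and Taxon Y show the derived state '0' for IV, supporting them as a clade.
Most parsimonious ingroup topology: ((Taxon W,(Taxon Y,Taxon F)),Taxon A).
Taxon A is sister to the clade containing all other ingroup taxa, so it is the earliest-diverging (most basal) ingroup lineage.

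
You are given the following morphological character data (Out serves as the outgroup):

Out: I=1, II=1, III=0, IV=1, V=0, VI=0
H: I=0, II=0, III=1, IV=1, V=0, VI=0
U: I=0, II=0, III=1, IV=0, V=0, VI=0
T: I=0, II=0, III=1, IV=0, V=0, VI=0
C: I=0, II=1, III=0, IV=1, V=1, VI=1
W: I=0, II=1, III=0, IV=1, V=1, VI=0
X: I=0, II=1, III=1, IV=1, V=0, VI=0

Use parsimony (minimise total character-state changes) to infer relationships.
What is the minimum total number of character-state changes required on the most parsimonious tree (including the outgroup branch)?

Character polarity is set by the outgroup: the derived state is whichever differs from the outgroup's state, so for I, II, IV the derived state is '0', and for the remaining characters it is '1'.
I (derived state '0') is shared by all ingroup taxa — unites the whole ingroup.
II: derived state '0' in H, T, and U only — synapomorphy for {H, T, U}.
III (derived state '1') is shared by H, T, U, and X — a synapomorphy uniting that clade.
Only T and U show the derived state '0' for IV, supporting them as a clade.
V (derived state '1') is shared by C and W — a synapomorphy uniting that clade.
VI (derived state '1') is unique to C (autapomorphy; uninformative for grouping).
Most parsimonious ingroup topology: (((H,(U,T)),X),(C,W)).
Changes per character on this tree: I: 1; II: 1; III: 1; IV: 1; V: 1; VI: 1.
Total = 6.

6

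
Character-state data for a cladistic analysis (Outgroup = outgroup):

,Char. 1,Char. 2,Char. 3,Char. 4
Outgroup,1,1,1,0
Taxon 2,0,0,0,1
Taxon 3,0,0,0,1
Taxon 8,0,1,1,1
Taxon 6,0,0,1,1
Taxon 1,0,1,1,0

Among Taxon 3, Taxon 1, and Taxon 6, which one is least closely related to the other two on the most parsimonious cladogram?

Taxon 1

Character polarity is set by the outgroup: the derived state is whichever differs from the outgroup's state, so for Char. 1, Char. 2, Char. 3 the derived state is '0', and for the remaining characters it is '1'.
Char. 1 (derived state '0') is shared by all ingroup taxa — unites the whole ingroup.
Char. 2 (derived state '0') is shared by Taxon 2, Taxon 3, and Taxon 6 — a synapomorphy uniting that clade.
Char. 3: derived state '0' in Taxon 2 and Taxon 3 only — synapomorphy for {Taxon 2, Taxon 3}.
Only Taxon 2, Taxon 3, Taxon 6, and Taxon 8 show the derived state '1' for Char. 4, supporting them as a clade.
Most parsimonious ingroup topology: ((((Taxon 2,Taxon 3),Taxon 6),Taxon 8),Taxon 1).
Taxon 3 and Taxon 6 share a more recent common ancestor with each other than either does with Taxon 1, so Taxon 1 is the least closely related of the three.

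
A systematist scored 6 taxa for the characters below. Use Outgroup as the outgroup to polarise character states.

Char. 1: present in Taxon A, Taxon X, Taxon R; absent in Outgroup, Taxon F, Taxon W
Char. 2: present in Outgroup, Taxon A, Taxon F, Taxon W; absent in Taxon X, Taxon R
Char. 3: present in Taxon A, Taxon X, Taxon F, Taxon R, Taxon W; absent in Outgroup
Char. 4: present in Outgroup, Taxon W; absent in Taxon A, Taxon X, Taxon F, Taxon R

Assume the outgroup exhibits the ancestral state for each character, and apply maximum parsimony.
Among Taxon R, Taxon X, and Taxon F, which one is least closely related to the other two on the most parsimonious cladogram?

Taxon F

Character polarity is set by the outgroup: the derived state is whichever differs from the outgroup's state, so for Char. 2, Char. 4 the derived state is 'absent', and for the remaining characters it is 'present'.
Only Taxon A, Taxon R, and Taxon X show the derived state 'present' for Char. 1, supporting them as a clade.
Char. 2 (derived state 'absent') is shared by Taxon R and Taxon X — a synapomorphy uniting that clade.
Char. 3 (derived state 'present') is shared by all ingroup taxa — unites the whole ingroup.
Only Taxon A, Taxon F, Taxon R, and Taxon X show the derived state 'absent' for Char. 4, supporting them as a clade.
Most parsimonious ingroup topology: (Taxon W,(((Taxon X,Taxon R),Taxon A),Taxon F)).
Taxon R and Taxon X share a more recent common ancestor with each other than either does with Taxon F, so Taxon F is the least closely related of the three.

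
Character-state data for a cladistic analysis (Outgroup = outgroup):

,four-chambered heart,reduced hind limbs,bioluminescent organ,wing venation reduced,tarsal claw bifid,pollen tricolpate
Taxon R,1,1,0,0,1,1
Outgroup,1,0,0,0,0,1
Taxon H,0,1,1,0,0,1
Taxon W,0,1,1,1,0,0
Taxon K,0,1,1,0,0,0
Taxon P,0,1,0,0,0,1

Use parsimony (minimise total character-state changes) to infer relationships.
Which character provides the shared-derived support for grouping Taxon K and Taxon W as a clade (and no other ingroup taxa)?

pollen tricolpate

Character polarity is set by the outgroup: the derived state is whichever differs from the outgroup's state, so for four-chambered heart, pollen tricolpate the derived state is '0', and for the remaining characters it is '1'.
four-chambered heart (derived state '0') is shared by Taxon H, Taxon K, Taxon P, and Taxon W — a synapomorphy uniting that clade.
All ingroup taxa share the derived state '1' for reduced hind limbs; it defines the ingroup but does not resolve relationships within it.
Only Taxon H, Taxon K, and Taxon W show the derived state '1' for bioluminescent organ, supporting them as a clade.
wing venation reduced: derived state '1' in Taxon W only — an autapomorphy, so it tells us nothing about relationships among taxa.
tarsal claw bifid: derived state '1' in Taxon R only — an autapomorphy, so it tells us nothing about relationships among taxa.
pollen tricolpate: derived state '0' in Taxon K and Taxon W only — synapomorphy for {Taxon K, Taxon W}.
Most parsimonious ingroup topology: (((Taxon H,(Taxon K,Taxon W)),Taxon P),Taxon R).
The clade {Taxon K, Taxon W} is supported by pollen tricolpate: its derived state '0' occurs in exactly those taxa and in no other taxon (including the outgroup).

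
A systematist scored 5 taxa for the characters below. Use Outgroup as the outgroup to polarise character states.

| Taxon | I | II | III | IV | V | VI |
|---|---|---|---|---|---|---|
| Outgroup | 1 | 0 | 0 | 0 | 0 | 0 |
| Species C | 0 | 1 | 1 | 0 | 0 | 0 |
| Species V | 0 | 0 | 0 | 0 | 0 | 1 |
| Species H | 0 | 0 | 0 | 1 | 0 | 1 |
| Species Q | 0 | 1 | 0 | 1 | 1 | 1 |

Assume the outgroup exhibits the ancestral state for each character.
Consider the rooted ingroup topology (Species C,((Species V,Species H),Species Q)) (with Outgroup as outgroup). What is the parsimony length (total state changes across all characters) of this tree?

8

Map each character onto (Species C,((Species V,Species H),Species Q)) (rooted by Outgroup) and count the minimum state changes it requires (Fitch parsimony):
I: 1; II: 2; III: 1; IV: 2; V: 1; VI: 1.
Total tree length = 8.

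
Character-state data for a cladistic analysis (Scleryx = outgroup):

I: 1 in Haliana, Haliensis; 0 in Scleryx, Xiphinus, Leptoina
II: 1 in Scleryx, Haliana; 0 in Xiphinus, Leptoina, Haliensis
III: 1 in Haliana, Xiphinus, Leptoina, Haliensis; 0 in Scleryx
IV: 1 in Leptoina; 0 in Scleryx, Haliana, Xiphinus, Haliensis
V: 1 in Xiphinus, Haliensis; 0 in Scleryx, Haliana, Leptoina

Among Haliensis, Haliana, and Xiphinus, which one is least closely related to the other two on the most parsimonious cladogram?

Haliana

Character polarity is set by the outgroup: the derived state is whichever differs from the outgroup's state, so for II the derived state is '0', and for the remaining characters it is '1'.
I groups Haliana and Haliensis, which is incompatible with the clades supported by the remaining characters; treating it as convergent (homoplasy) costs fewer steps than any alternative tree.
II (derived state '0') is shared by Haliensis, Leptoina, and Xiphinus — a synapomorphy uniting that clade.
All ingroup taxa share the derived state '1' for III; it defines the ingroup but does not resolve relationships within it.
IV (derived state '1') is unique to Leptoina (autapomorphy; uninformative for grouping).
Only Haliensis and Xiphinus show the derived state '1' for V, supporting them as a clade.
Most parsimonious ingroup topology: (((Xiphinus,Haliensis),Leptoina),Haliana).
Xiphinus and Haliensis share a more recent common ancestor with each other than either does with Haliana, so Haliana is the least closely related of the three.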